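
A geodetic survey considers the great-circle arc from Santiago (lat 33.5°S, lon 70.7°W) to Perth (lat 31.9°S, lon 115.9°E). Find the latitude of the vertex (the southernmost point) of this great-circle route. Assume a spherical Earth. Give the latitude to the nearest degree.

The great circle lies in the plane with unit normal n̂ = (p₁ × p₂)/|p₁ × p₂|.
Here n̂_z ≈ -0.089; the vertex latitude is φ_max = arccos|n̂_z| ≈ 84.9°.

≈ 85°S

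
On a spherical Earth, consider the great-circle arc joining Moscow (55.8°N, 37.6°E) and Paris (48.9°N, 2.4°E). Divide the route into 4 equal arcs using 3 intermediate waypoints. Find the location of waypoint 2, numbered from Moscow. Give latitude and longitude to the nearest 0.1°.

≈ 53.7°N, 18.6°E

Convert each endpoint to a unit vector on the sphere (x = cos φ cos λ, y = cos φ sin λ, z = sin φ).
The central angle between the endpoints is δ = arccos(p₁·p₂) ≈ 0.389 rad (22.3°).
Interpolate at f = 2/4 with slerp weights a = sin((1−f)δ)/sin δ ≈ 0.510, b = sin(fδ)/sin δ ≈ 0.510.
p = a·p₁ + b·p₂ ≈ (0.562, 0.189, 0.806); φ = arcsin(p_z) ≈ 53.66°, λ = atan2(p_y, p_x) ≈ 18.58°.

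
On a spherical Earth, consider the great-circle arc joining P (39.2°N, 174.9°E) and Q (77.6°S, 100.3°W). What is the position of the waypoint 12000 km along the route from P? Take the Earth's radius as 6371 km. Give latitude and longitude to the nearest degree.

≈ (65°S, 148°W)

The haversine formula gives a central angle δ ≈ 2.217 rad (127.0°) between the endpoints. The total great-circle distance is δ·R ≈ 2.217 × 6371 ≈ 14125 km, so the target fraction is f = 12000/14125 ≈ 0.850.
Interpolate at f ≈ 0.850 with slerp weights a = sin((1−f)δ)/sin δ ≈ 0.410, b = sin(fδ)/sin δ ≈ 1.192.
p = a·p₁ + b·p₂ ≈ (-0.362, -0.224, -0.905); φ = arcsin(p_z) ≈ -64.80°, λ = atan2(p_y, p_x) ≈ -148.32°.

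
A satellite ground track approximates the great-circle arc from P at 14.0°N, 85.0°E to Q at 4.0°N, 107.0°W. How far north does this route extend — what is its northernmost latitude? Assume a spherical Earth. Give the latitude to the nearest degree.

≈ 57°N

The great circle lies in the plane with unit normal n̂ = (p₁ × p₂)/|p₁ × p₂|.
Here n̂_z ≈ +0.547; the vertex latitude is φ_max = arccos|n̂_z| ≈ 56.8°.
Check via Clairaut: cos φ_max = |cos φ₁| · sin C = cos(14.0°)·sin(34.3°) ≈ 0.547, again giving ≈ 56.8°.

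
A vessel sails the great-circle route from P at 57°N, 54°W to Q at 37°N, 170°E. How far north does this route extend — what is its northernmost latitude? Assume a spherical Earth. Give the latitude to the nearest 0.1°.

The great circle lies in the plane with unit normal n̂ = (p₁ × p₂)/|p₁ × p₂|.
Here n̂_z ≈ -0.308; the vertex latitude is φ_max = arccos|n̂_z| ≈ 72.1°.

≈ 72.1°N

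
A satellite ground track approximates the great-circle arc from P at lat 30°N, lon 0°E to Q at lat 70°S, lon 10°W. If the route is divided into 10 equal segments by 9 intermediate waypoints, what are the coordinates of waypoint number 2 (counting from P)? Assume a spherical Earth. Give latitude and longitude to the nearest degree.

≈ lat 10°N, lon 1°W

From cos δ = sin φ₁ sin φ₂ + cos φ₁ cos φ₂ cos Δλ, the central angle is δ ≈ 1.750 rad (100.3°).
Interpolate at f = 2/10 with slerp weights a = sin((1−f)δ)/sin δ ≈ 1.001, b = sin(fδ)/sin δ ≈ 0.348.
p = a·p₁ + b·p₂ ≈ (0.985, -0.021, 0.173); φ = arcsin(p_z) ≈ 9.98°, λ = atan2(p_y, p_x) ≈ -1.20°.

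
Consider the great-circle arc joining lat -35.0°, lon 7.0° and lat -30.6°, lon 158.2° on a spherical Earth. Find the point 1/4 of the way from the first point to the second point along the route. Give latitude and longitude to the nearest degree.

Convert each endpoint to a unit vector on the sphere (x = cos φ cos λ, y = cos φ sin λ, z = sin φ).
The central angle between the endpoints is δ = arccos(p₁·p₂) ≈ 1.903 rad (109.0°).
Interpolate at f = 1/4 with slerp weights a = sin((1−f)δ)/sin δ ≈ 1.047, b = sin(fδ)/sin δ ≈ 0.484.
p = a·p₁ + b·p₂ ≈ (0.464, 0.259, -0.847); φ = arcsin(p_z) ≈ -57.89°, λ = atan2(p_y, p_x) ≈ 29.20°.

≈ lat -58°, lon 29°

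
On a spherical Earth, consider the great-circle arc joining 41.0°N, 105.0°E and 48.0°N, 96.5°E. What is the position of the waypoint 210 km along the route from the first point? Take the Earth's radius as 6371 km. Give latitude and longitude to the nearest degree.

≈ 42°N, 103°E

Write both endpoints as unit vectors p₁, p₂ with components (cos φ cos λ, cos φ sin λ, sin φ).
The central angle between the endpoints is δ = arccos(p₁·p₂) ≈ 0.161 rad (9.2°). The total great-circle distance is δ·R ≈ 0.161 × 6371 ≈ 1028 km, so the target fraction is f = 210/1028 ≈ 0.204.
Interpolate at f ≈ 0.204 with slerp weights a = sin((1−f)δ)/sin δ ≈ 0.797, b = sin(fδ)/sin δ ≈ 0.205.
p = a·p₁ + b·p₂ ≈ (-0.171, 0.717, 0.675); φ = arcsin(p_z) ≈ 42.48°, λ = atan2(p_y, p_x) ≈ 103.42°.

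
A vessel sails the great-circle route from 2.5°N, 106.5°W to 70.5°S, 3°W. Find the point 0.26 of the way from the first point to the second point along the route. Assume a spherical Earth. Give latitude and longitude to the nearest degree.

Convert each endpoint to a unit vector on the sphere (x = cos φ cos λ, y = cos φ sin λ, z = sin φ).
The central angle between the endpoints is δ = arccos(p₁·p₂) ≈ 1.690 rad (96.8°).
Interpolate at f = 0.26 with slerp weights a = sin((1−f)δ)/sin δ ≈ 0.956, b = sin(fδ)/sin δ ≈ 0.428.
p = a·p₁ + b·p₂ ≈ (-0.128, -0.923, -0.362); φ = arcsin(p_z) ≈ -21.23°, λ = atan2(p_y, p_x) ≈ -97.92°.

≈ 21°S, 98°W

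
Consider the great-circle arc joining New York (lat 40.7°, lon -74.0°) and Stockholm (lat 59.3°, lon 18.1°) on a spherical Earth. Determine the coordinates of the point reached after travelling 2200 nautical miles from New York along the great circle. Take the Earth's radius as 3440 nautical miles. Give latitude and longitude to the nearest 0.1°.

Write both endpoints as unit vectors p₁, p₂ with components (cos φ cos λ, cos φ sin λ, sin φ).
The central angle between the endpoints is δ = arccos(p₁·p₂) ≈ 0.993 rad (56.9°). The total great-circle distance is δ·R ≈ 0.993 × 3440 ≈ 3415 nmi, so the target fraction is f = 2200/3415 ≈ 0.644.
Interpolate at f ≈ 0.644 with slerp weights a = sin((1−f)δ)/sin δ ≈ 0.413, b = sin(fδ)/sin δ ≈ 0.713.
p = a·p₁ + b·p₂ ≈ (0.432, -0.188, 0.882); φ = arcsin(p_z) ≈ 61.89°, λ = atan2(p_y, p_x) ≈ -23.50°.

≈ lat 61.9°, lon -23.5°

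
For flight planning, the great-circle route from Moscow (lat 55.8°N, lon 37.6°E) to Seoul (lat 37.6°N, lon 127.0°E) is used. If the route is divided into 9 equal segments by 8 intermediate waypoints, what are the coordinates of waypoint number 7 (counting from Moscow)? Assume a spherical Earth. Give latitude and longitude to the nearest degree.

≈ lat 47°N, lon 114°E

Write both endpoints as unit vectors p₁, p₂ with components (cos φ cos λ, cos φ sin λ, sin φ).
The central angle between the endpoints is δ = arccos(p₁·p₂) ≈ 1.036 rad (59.4°).
Interpolate at f = 7/9 with slerp weights a = sin((1−f)δ)/sin δ ≈ 0.265, b = sin(fδ)/sin δ ≈ 0.838.
p = a·p₁ + b·p₂ ≈ (-0.282, 0.622, 0.731); φ = arcsin(p_z) ≈ 46.97°, λ = atan2(p_y, p_x) ≈ 114.38°.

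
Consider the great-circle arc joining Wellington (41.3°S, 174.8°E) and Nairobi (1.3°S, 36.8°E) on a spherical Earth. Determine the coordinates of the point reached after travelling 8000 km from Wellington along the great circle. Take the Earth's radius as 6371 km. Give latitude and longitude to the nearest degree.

Write both endpoints as unit vectors p₁, p₂ with components (cos φ cos λ, cos φ sin λ, sin φ).
The central angle between the endpoints is δ = arccos(p₁·p₂) ≈ 2.145 rad (122.9°). The total great-circle distance is δ·R ≈ 2.145 × 6371 ≈ 13666 km, so the target fraction is f = 8000/13666 ≈ 0.585.
Interpolate at f ≈ 0.585 with slerp weights a = sin((1−f)δ)/sin δ ≈ 0.925, b = sin(fδ)/sin δ ≈ 1.132.
p = a·p₁ + b·p₂ ≈ (0.214, 0.741, -0.636); φ = arcsin(p_z) ≈ -39.51°, λ = atan2(p_y, p_x) ≈ 73.86°.

≈ 40°S, 74°E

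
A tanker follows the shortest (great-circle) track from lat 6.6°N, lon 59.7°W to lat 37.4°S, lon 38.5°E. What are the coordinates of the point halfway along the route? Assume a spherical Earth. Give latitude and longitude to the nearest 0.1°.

≈ lat 22.6°S, lon 17.9°W

Write both endpoints as unit vectors p₁, p₂ with components (cos φ cos λ, cos φ sin λ, sin φ).
The central angle between the endpoints is δ = arccos(p₁·p₂) ≈ 1.754 rad (100.5°).
Interpolate at f = 1/2 with slerp weights a = sin((1−f)δ)/sin δ ≈ 0.782, b = sin(fδ)/sin δ ≈ 0.782.
p = a·p₁ + b·p₂ ≈ (0.878, -0.284, -0.385); φ = arcsin(p_z) ≈ -22.65°, λ = atan2(p_y, p_x) ≈ -17.92°.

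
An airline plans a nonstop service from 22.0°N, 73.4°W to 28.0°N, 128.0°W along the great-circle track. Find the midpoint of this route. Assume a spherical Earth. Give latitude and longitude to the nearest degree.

≈ 28°N, 100°W

Convert each endpoint to a unit vector on the sphere (x = cos φ cos λ, y = cos φ sin λ, z = sin φ).
The central angle between the endpoints is δ = arccos(p₁·p₂) ≈ 0.863 rad (49.5°).
Interpolate at f = 1/2 with slerp weights a = sin((1−f)δ)/sin δ ≈ 0.550, b = sin(fδ)/sin δ ≈ 0.550.
p = a·p₁ + b·p₂ ≈ (-0.153, -0.872, 0.465); φ = arcsin(p_z) ≈ 27.69°, λ = atan2(p_y, p_x) ≈ -99.98°.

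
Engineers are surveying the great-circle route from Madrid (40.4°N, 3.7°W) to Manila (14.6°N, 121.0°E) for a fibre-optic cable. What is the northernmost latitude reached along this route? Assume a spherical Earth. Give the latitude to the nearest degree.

≈ 51°N

The great circle lies in the plane with unit normal n̂ = (p₁ × p₂)/|p₁ × p₂|.
Here n̂_z ≈ +0.627; the vertex latitude is φ_max = arccos|n̂_z| ≈ 51.2°.
Check via Clairaut: cos φ_max = |cos φ₁| · sin C = cos(40.4°)·sin(55.4°) ≈ 0.627, again giving ≈ 51.2°.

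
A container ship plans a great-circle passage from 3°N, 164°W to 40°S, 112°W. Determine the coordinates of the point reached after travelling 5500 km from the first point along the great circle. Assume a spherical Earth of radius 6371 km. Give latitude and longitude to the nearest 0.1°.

≈ 31.9°S, 127.1°W

From cos δ = sin φ₁ sin φ₂ + cos φ₁ cos φ₂ cos Δλ, the central angle is δ ≈ 1.118 rad (64.1°). The total great-circle distance is δ·R ≈ 1.118 × 6371 ≈ 7124 km, so the target fraction is f = 5500/7124 ≈ 0.772.
Interpolate at f ≈ 0.772 with slerp weights a = sin((1−f)δ)/sin δ ≈ 0.280, b = sin(fδ)/sin δ ≈ 0.845.
p = a·p₁ + b·p₂ ≈ (-0.512, -0.677, -0.529); φ = arcsin(p_z) ≈ -31.91°, λ = atan2(p_y, p_x) ≈ -127.06°.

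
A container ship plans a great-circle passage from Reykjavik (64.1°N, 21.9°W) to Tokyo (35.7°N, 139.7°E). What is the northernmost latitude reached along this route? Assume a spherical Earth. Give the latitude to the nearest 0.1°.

≈ 83.5°N

The great circle lies in the plane with unit normal n̂ = (p₁ × p₂)/|p₁ × p₂|.
Here n̂_z ≈ +0.114; the vertex latitude is φ_max = arccos|n̂_z| ≈ 83.5°.
Check via Clairaut: cos φ_max = |cos φ₁| · sin C = cos(64.1°)·sin(15.1°) ≈ 0.114, again giving ≈ 83.5°.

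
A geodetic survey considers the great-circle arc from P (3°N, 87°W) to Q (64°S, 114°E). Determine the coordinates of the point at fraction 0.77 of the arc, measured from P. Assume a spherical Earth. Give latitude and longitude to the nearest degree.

Convert each endpoint to a unit vector on the sphere (x = cos φ cos λ, y = cos φ sin λ, z = sin φ).
The central angle between the endpoints is δ = arccos(p₁·p₂) ≈ 2.044 rad (117.1°).
Interpolate at f = 0.77 with slerp weights a = sin((1−f)δ)/sin δ ≈ 0.509, b = sin(fδ)/sin δ ≈ 1.123.
p = a·p₁ + b·p₂ ≈ (-0.174, -0.058, -0.983); φ = arcsin(p_z) ≈ -79.45°, λ = atan2(p_y, p_x) ≈ -161.65°.

≈ (79°S, 162°W)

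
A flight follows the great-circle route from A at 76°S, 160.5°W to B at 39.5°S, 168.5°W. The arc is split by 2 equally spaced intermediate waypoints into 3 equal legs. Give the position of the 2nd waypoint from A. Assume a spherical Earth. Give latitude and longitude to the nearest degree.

Write both endpoints as unit vectors p₁, p₂ with components (cos φ cos λ, cos φ sin λ, sin φ).
The central angle between the endpoints is δ = arccos(p₁·p₂) ≈ 0.640 rad (36.7°).
Interpolate at f = 2/3 with slerp weights a = sin((1−f)δ)/sin δ ≈ 0.355, b = sin(fδ)/sin δ ≈ 0.693.
p = a·p₁ + b·p₂ ≈ (-0.605, -0.135, -0.785); φ = arcsin(p_z) ≈ -51.70°, λ = atan2(p_y, p_x) ≈ -167.40°.

≈ 52°S, 167°W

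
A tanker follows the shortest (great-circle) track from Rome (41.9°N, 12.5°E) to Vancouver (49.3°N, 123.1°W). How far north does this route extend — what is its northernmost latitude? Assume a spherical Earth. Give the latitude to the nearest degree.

≈ 70°N

The great circle lies in the plane with unit normal n̂ = (p₁ × p₂)/|p₁ × p₂|.
Here n̂_z ≈ -0.344; the vertex latitude is φ_max = arccos|n̂_z| ≈ 69.9°.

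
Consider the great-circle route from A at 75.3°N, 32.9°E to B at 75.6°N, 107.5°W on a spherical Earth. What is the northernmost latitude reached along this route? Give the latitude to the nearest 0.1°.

The great circle lies in the plane with unit normal n̂ = (p₁ × p₂)/|p₁ × p₂|.
Here n̂_z ≈ -0.088; the vertex latitude is φ_max = arccos|n̂_z| ≈ 85.0°.
Check via Clairaut: cos φ_max = |cos φ₁| · sin C = cos(75.3°)·sin(20.2°) ≈ 0.088, again giving ≈ 85.0°.

≈ 85.0°N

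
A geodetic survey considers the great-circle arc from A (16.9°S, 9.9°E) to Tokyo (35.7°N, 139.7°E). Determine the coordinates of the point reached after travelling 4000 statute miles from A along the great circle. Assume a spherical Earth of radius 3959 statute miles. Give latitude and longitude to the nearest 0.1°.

≈ (16.8°N, 57.7°E)

The haversine formula gives a central angle δ ≈ 2.301 rad (131.8°) between the endpoints. The total great-circle distance is δ·R ≈ 2.301 × 3959 ≈ 9110 mi, so the target fraction is f = 4000/9110 ≈ 0.439.
Interpolate at f ≈ 0.439 with slerp weights a = sin((1−f)δ)/sin δ ≈ 1.290, b = sin(fδ)/sin δ ≈ 1.137.
p = a·p₁ + b·p₂ ≈ (0.512, 0.809, 0.288); φ = arcsin(p_z) ≈ 16.76°, λ = atan2(p_y, p_x) ≈ 57.70°.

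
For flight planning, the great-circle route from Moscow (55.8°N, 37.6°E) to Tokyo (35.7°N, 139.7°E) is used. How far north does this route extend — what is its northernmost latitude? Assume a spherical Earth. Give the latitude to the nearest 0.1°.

≈ 61.1°N

The great circle lies in the plane with unit normal n̂ = (p₁ × p₂)/|p₁ × p₂|.
Here n̂_z ≈ +0.484; the vertex latitude is φ_max = arccos|n̂_z| ≈ 61.1°.
Check via Clairaut: cos φ_max = |cos φ₁| · sin C = cos(55.8°)·sin(59.4°) ≈ 0.484, again giving ≈ 61.1°.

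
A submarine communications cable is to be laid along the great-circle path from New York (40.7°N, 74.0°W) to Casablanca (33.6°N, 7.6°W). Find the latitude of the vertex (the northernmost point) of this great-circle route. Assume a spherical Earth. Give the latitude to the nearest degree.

The great circle lies in the plane with unit normal n̂ = (p₁ × p₂)/|p₁ × p₂|.
Here n̂_z ≈ +0.733; the vertex latitude is φ_max = arccos|n̂_z| ≈ 42.9°.

≈ 43°N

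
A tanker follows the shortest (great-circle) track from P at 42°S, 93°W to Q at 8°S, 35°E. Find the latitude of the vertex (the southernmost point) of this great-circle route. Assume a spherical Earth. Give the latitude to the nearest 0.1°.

The great circle lies in the plane with unit normal n̂ = (p₁ × p₂)/|p₁ × p₂|.
Here n̂_z ≈ +0.622; the vertex latitude is φ_max = arccos|n̂_z| ≈ 51.6°.
Check via Clairaut: cos φ_max = |cos φ₁| · sin C = cos(42.0°)·sin(123.2°) ≈ 0.622, again giving ≈ 51.6°.

≈ 51.6°S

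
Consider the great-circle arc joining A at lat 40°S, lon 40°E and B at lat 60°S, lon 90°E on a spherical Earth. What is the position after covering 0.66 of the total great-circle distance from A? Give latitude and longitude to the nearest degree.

≈ lat 56°S, lon 68°E

The haversine formula gives a central angle δ ≈ 0.639 rad (36.6°) between the endpoints.
Interpolate at f = 0.66 with slerp weights a = sin((1−f)δ)/sin δ ≈ 0.361, b = sin(fδ)/sin δ ≈ 0.686.
p = a·p₁ + b·p₂ ≈ (0.212, 0.521, -0.827); φ = arcsin(p_z) ≈ -55.76°, λ = atan2(p_y, p_x) ≈ 67.86°.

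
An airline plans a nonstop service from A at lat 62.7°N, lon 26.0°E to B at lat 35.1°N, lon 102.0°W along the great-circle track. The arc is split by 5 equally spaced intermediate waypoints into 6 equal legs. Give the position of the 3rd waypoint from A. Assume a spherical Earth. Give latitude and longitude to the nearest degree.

The haversine formula gives a central angle δ ≈ 1.287 rad (73.7°) between the endpoints.
Interpolate at f = 3/6 with slerp weights a = sin((1−f)δ)/sin δ ≈ 0.625, b = sin(fδ)/sin δ ≈ 0.625.
p = a·p₁ + b·p₂ ≈ (0.151, -0.375, 0.915); φ = arcsin(p_z) ≈ 66.18°, λ = atan2(p_y, p_x) ≈ -68.00°.

≈ lat 66°N, lon 68°W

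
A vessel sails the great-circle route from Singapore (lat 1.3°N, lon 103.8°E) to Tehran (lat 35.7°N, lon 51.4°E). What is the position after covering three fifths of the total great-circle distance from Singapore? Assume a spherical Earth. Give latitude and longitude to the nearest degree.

The haversine formula gives a central angle δ ≈ 1.037 rad (59.4°) between the endpoints.
Interpolate at f = 3/5 with slerp weights a = sin((1−f)δ)/sin δ ≈ 0.468, b = sin(fδ)/sin δ ≈ 0.677.
p = a·p₁ + b·p₂ ≈ (0.231, 0.884, 0.406); φ = arcsin(p_z) ≈ 23.94°, λ = atan2(p_y, p_x) ≈ 75.34°.

≈ lat 24°N, lon 75°E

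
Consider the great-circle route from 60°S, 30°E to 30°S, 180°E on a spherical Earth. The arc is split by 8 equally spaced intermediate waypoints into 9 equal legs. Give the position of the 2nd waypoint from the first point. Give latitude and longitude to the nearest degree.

≈ 75°S, 64°E

The haversine formula gives a central angle δ ≈ 1.513 rad (86.7°) between the endpoints.
Interpolate at f = 2/9 with slerp weights a = sin((1−f)δ)/sin δ ≈ 0.925, b = sin(fδ)/sin δ ≈ 0.330.
p = a·p₁ + b·p₂ ≈ (0.114, 0.231, -0.966); φ = arcsin(p_z) ≈ -75.05°, λ = atan2(p_y, p_x) ≈ 63.69°.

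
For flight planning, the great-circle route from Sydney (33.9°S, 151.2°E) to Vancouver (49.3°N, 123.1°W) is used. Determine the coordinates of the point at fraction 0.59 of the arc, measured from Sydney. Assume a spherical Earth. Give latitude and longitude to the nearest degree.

The haversine formula gives a central angle δ ≈ 1.963 rad (112.5°) between the endpoints.
Interpolate at f = 0.59 with slerp weights a = sin((1−f)δ)/sin δ ≈ 0.780, b = sin(fδ)/sin δ ≈ 0.991.
p = a·p₁ + b·p₂ ≈ (-0.920, -0.230, 0.317); φ = arcsin(p_z) ≈ 18.46°, λ = atan2(p_y, p_x) ≈ -165.99°.

≈ 18°N, 166°W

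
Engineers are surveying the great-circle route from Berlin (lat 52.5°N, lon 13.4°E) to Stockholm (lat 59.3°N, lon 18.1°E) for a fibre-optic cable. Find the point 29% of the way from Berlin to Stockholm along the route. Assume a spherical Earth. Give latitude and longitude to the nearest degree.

Convert each endpoint to a unit vector on the sphere (x = cos φ cos λ, y = cos φ sin λ, z = sin φ).
The central angle between the endpoints is δ = arccos(p₁·p₂) ≈ 0.127 rad (7.3°).
Interpolate at f = 0.29 with slerp weights a = sin((1−f)δ)/sin δ ≈ 0.711, b = sin(fδ)/sin δ ≈ 0.291.
p = a·p₁ + b·p₂ ≈ (0.562, 0.146, 0.814); φ = arcsin(p_z) ≈ 54.49°, λ = atan2(p_y, p_x) ≈ 14.60°.

≈ lat 54°N, lon 15°E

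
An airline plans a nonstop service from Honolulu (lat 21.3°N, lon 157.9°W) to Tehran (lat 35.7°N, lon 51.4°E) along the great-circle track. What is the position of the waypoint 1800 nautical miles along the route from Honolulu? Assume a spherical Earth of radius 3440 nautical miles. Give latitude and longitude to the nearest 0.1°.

≈ lat 47.0°N, lon 176.9°W

Write both endpoints as unit vectors p₁, p₂ with components (cos φ cos λ, cos φ sin λ, sin φ).
The central angle between the endpoints is δ = arccos(p₁·p₂) ≈ 2.035 rad (116.6°). The total great-circle distance is δ·R ≈ 2.035 × 3440 ≈ 7001 nmi, so the target fraction is f = 1800/7001 ≈ 0.257.
Interpolate at f ≈ 0.257 with slerp weights a = sin((1−f)δ)/sin δ ≈ 1.116, b = sin(fδ)/sin δ ≈ 0.559.
p = a·p₁ + b·p₂ ≈ (-0.681, -0.037, 0.732); φ = arcsin(p_z) ≈ 47.03°, λ = atan2(p_y, p_x) ≈ -176.92°.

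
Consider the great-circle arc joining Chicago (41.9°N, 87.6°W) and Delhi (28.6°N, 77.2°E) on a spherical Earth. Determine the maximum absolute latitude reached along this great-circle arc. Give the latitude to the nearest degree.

The great circle lies in the plane with unit normal n̂ = (p₁ × p₂)/|p₁ × p₂|.
Here n̂_z ≈ +0.180; the vertex latitude is φ_max = arccos|n̂_z| ≈ 79.6°.

≈ 80°N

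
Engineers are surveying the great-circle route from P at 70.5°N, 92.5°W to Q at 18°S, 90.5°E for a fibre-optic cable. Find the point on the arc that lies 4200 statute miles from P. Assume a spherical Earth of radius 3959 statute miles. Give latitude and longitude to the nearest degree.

The haversine formula gives a central angle δ ≈ 2.225 rad (127.5°) between the endpoints. The total great-circle distance is δ·R ≈ 2.225 × 3959 ≈ 8808 mi, so the target fraction is f = 4200/8808 ≈ 0.477.
Interpolate at f ≈ 0.477 with slerp weights a = sin((1−f)δ)/sin δ ≈ 1.157, b = sin(fδ)/sin δ ≈ 1.100.
p = a·p₁ + b·p₂ ≈ (-0.026, 0.660, 0.751); φ = arcsin(p_z) ≈ 48.67°, λ = atan2(p_y, p_x) ≈ 92.25°.

≈ 49°N, 92°E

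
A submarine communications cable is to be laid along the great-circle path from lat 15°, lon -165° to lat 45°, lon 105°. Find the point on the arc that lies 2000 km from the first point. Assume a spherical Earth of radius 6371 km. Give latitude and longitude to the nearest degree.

Write both endpoints as unit vectors p₁, p₂ with components (cos φ cos λ, cos φ sin λ, sin φ).
The central angle between the endpoints is δ = arccos(p₁·p₂) ≈ 1.387 rad (79.5°). The total great-circle distance is δ·R ≈ 1.387 × 6371 ≈ 8835 km, so the target fraction is f = 2000/8835 ≈ 0.226.
Interpolate at f ≈ 0.226 with slerp weights a = sin((1−f)δ)/sin δ ≈ 0.894, b = sin(fδ)/sin δ ≈ 0.314.
p = a·p₁ + b·p₂ ≈ (-0.891, -0.009, 0.453); φ = arcsin(p_z) ≈ 26.96°, λ = atan2(p_y, p_x) ≈ -179.43°.

≈ lat 27°, lon -179°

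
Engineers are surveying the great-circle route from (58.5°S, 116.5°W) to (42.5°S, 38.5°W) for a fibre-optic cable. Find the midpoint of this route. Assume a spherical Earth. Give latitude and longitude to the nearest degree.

≈ (57°S, 70°W)

Convert each endpoint to a unit vector on the sphere (x = cos φ cos λ, y = cos φ sin λ, z = sin φ).
The central angle between the endpoints is δ = arccos(p₁·p₂) ≈ 0.855 rad (49.0°).
Interpolate at f = 1/2 with slerp weights a = sin((1−f)δ)/sin δ ≈ 0.549, b = sin(fδ)/sin δ ≈ 0.549.
p = a·p₁ + b·p₂ ≈ (0.189, -0.509, -0.840); φ = arcsin(p_z) ≈ -57.11°, λ = atan2(p_y, p_x) ≈ -69.64°.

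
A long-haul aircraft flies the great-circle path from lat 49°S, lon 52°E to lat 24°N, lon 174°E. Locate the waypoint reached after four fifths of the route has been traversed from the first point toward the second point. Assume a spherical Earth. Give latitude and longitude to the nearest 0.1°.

Convert each endpoint to a unit vector on the sphere (x = cos φ cos λ, y = cos φ sin λ, z = sin φ).
The central angle between the endpoints is δ = arccos(p₁·p₂) ≈ 2.245 rad (128.7°).
Interpolate at f = 4/5 with slerp weights a = sin((1−f)δ)/sin δ ≈ 0.556, b = sin(fδ)/sin δ ≈ 1.248.
p = a·p₁ + b·p₂ ≈ (-0.909, 0.407, 0.088); φ = arcsin(p_z) ≈ 5.05°, λ = atan2(p_y, p_x) ≈ 155.91°.

≈ lat 5.1°N, lon 155.9°E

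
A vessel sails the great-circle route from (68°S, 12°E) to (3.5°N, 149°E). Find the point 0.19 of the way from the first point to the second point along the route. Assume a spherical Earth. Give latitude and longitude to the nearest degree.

≈ (74°S, 76°E)

Convert each endpoint to a unit vector on the sphere (x = cos φ cos λ, y = cos φ sin λ, z = sin φ).
The central angle between the endpoints is δ = arccos(p₁·p₂) ≈ 1.907 rad (109.3°).
Interpolate at f = 0.19 with slerp weights a = sin((1−f)δ)/sin δ ≈ 1.059, b = sin(fδ)/sin δ ≈ 0.376.
p = a·p₁ + b·p₂ ≈ (0.067, 0.276, -0.959); φ = arcsin(p_z) ≈ -73.53°, λ = atan2(p_y, p_x) ≈ 76.38°.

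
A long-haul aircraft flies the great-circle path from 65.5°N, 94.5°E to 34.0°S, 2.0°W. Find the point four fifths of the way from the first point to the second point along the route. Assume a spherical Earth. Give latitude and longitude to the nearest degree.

≈ 12°S, 10°E

Convert each endpoint to a unit vector on the sphere (x = cos φ cos λ, y = cos φ sin λ, z = sin φ).
The central angle between the endpoints is δ = arccos(p₁·p₂) ≈ 2.150 rad (123.2°).
Interpolate at f = 4/5 with slerp weights a = sin((1−f)δ)/sin δ ≈ 0.498, b = sin(fδ)/sin δ ≈ 1.182.
p = a·p₁ + b·p₂ ≈ (0.963, 0.172, -0.207); φ = arcsin(p_z) ≈ -11.97°, λ = atan2(p_y, p_x) ≈ 10.12°.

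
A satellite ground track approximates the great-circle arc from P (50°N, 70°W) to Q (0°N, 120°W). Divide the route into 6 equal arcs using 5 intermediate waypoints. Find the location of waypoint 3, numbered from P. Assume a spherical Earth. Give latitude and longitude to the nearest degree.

Convert each endpoint to a unit vector on the sphere (x = cos φ cos λ, y = cos φ sin λ, z = sin φ).
The central angle between the endpoints is δ = arccos(p₁·p₂) ≈ 1.145 rad (65.6°).
Interpolate at f = 3/6 with slerp weights a = sin((1−f)δ)/sin δ ≈ 0.595, b = sin(fδ)/sin δ ≈ 0.595.
p = a·p₁ + b·p₂ ≈ (-0.167, -0.874, 0.456); φ = arcsin(p_z) ≈ 27.11°, λ = atan2(p_y, p_x) ≈ -100.79°.

≈ (27°N, 101°W)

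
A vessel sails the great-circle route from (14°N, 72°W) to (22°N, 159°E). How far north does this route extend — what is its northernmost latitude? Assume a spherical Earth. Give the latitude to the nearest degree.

The great circle lies in the plane with unit normal n̂ = (p₁ × p₂)/|p₁ × p₂|.
Here n̂_z ≈ -0.795; the vertex latitude is φ_max = arccos|n̂_z| ≈ 37.4°.
Check via Clairaut: cos φ_max = |cos φ₁| · sin C = cos(14.0°)·sin(55.0°) ≈ 0.795, again giving ≈ 37.4°.

≈ 37°N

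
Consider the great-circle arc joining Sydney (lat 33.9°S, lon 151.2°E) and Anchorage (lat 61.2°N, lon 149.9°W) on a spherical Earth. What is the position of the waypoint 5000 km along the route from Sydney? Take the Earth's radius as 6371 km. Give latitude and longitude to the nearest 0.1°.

≈ lat 7.8°N, lon 169.1°E

The haversine formula gives a central angle δ ≈ 1.857 rad (106.4°) between the endpoints. The total great-circle distance is δ·R ≈ 1.857 × 6371 ≈ 11830 km, so the target fraction is f = 5000/11830 ≈ 0.423.
Interpolate at f ≈ 0.423 with slerp weights a = sin((1−f)δ)/sin δ ≈ 0.915, b = sin(fδ)/sin δ ≈ 0.737.
p = a·p₁ + b·p₂ ≈ (-0.973, 0.188, 0.135); φ = arcsin(p_z) ≈ 7.76°, λ = atan2(p_y, p_x) ≈ 169.06°.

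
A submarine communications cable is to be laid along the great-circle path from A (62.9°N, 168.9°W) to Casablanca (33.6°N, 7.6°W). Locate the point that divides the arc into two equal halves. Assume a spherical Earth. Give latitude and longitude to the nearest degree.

≈ (74°N, 28°W)

Convert each endpoint to a unit vector on the sphere (x = cos φ cos λ, y = cos φ sin λ, z = sin φ).
The central angle between the endpoints is δ = arccos(p₁·p₂) ≈ 1.437 rad (82.3°).
Interpolate at f = 1/2 with slerp weights a = sin((1−f)δ)/sin δ ≈ 0.664, b = sin(fδ)/sin δ ≈ 0.664.
p = a·p₁ + b·p₂ ≈ (0.251, -0.131, 0.959); φ = arcsin(p_z) ≈ 73.52°, λ = atan2(p_y, p_x) ≈ -27.59°.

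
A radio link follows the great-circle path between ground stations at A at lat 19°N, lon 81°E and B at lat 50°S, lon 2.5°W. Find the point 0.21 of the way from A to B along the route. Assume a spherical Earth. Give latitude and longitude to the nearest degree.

Write both endpoints as unit vectors p₁, p₂ with components (cos φ cos λ, cos φ sin λ, sin φ).
The central angle between the endpoints is δ = arccos(p₁·p₂) ≈ 1.752 rad (100.4°).
Interpolate at f = 0.21 with slerp weights a = sin((1−f)δ)/sin δ ≈ 0.999, b = sin(fδ)/sin δ ≈ 0.366.
p = a·p₁ + b·p₂ ≈ (0.383, 0.923, 0.045); φ = arcsin(p_z) ≈ 2.58°, λ = atan2(p_y, p_x) ≈ 67.48°.

≈ lat 3°N, lon 67°E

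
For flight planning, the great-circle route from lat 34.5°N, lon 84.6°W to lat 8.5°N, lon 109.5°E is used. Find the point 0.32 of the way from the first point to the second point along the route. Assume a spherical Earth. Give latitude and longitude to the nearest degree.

≈ lat 71°N, lon 129°W

Convert each endpoint to a unit vector on the sphere (x = cos φ cos λ, y = cos φ sin λ, z = sin φ).
The central angle between the endpoints is δ = arccos(p₁·p₂) ≈ 2.356 rad (135.0°).
Interpolate at f = 0.32 with slerp weights a = sin((1−f)δ)/sin δ ≈ 1.413, b = sin(fδ)/sin δ ≈ 0.968.
p = a·p₁ + b·p₂ ≈ (-0.210, -0.257, 0.943); φ = arcsin(p_z) ≈ 70.61°, λ = atan2(p_y, p_x) ≈ -129.21°.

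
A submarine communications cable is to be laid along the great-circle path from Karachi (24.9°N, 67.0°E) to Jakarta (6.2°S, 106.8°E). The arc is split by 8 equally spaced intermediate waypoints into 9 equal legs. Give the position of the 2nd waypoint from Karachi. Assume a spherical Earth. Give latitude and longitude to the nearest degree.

≈ 19°N, 77°E

Write both endpoints as unit vectors p₁, p₂ with components (cos φ cos λ, cos φ sin λ, sin φ).
The central angle between the endpoints is δ = arccos(p₁·p₂) ≈ 0.867 rad (49.7°).
Interpolate at f = 2/9 with slerp weights a = sin((1−f)δ)/sin δ ≈ 0.819, b = sin(fδ)/sin δ ≈ 0.251.
p = a·p₁ + b·p₂ ≈ (0.218, 0.923, 0.318); φ = arcsin(p_z) ≈ 18.52°, λ = atan2(p_y, p_x) ≈ 76.70°.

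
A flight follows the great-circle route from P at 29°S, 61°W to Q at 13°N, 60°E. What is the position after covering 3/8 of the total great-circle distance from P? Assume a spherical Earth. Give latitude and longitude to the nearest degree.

From cos δ = sin φ₁ sin φ₂ + cos φ₁ cos φ₂ cos Δλ, the central angle is δ ≈ 2.151 rad (123.2°).
Interpolate at f = 3/8 with slerp weights a = sin((1−f)δ)/sin δ ≈ 1.165, b = sin(fδ)/sin δ ≈ 0.863.
p = a·p₁ + b·p₂ ≈ (0.914, -0.163, -0.371); φ = arcsin(p_z) ≈ -21.75°, λ = atan2(p_y, p_x) ≈ -10.10°.

≈ 22°S, 10°W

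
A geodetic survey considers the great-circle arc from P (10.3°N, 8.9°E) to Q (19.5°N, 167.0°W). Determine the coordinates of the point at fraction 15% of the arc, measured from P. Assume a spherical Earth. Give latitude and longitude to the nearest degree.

≈ (33°N, 5°E)

Write both endpoints as unit vectors p₁, p₂ with components (cos φ cos λ, cos φ sin λ, sin φ).
The central angle between the endpoints is δ = arccos(p₁·p₂) ≈ 2.617 rad (149.9°).
Interpolate at f = 0.15 with slerp weights a = sin((1−f)δ)/sin δ ≈ 1.585, b = sin(fδ)/sin δ ≈ 0.763.
p = a·p₁ + b·p₂ ≈ (0.839, 0.079, 0.538); φ = arcsin(p_z) ≈ 32.56°, λ = atan2(p_y, p_x) ≈ 5.40°.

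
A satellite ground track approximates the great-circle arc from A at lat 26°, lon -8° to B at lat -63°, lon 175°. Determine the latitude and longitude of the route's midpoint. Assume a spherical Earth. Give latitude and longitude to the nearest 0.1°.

≈ lat -45.4°, lon -11.1°

Convert each endpoint to a unit vector on the sphere (x = cos φ cos λ, y = cos φ sin λ, z = sin φ).
The central angle between the endpoints is δ = arccos(p₁·p₂) ≈ 2.495 rad (142.9°).
Interpolate at f = 1/2 with slerp weights a = sin((1−f)δ)/sin δ ≈ 1.574, b = sin(fδ)/sin δ ≈ 1.574.
p = a·p₁ + b·p₂ ≈ (0.689, -0.135, -0.712); φ = arcsin(p_z) ≈ -45.42°, λ = atan2(p_y, p_x) ≈ -11.05°.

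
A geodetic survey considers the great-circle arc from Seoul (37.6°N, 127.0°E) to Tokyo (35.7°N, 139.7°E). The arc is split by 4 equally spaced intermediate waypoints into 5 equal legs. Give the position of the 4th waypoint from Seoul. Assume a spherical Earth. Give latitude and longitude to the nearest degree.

≈ (36°N, 137°E)

Write both endpoints as unit vectors p₁, p₂ with components (cos φ cos λ, cos φ sin λ, sin φ).
The central angle between the endpoints is δ = arccos(p₁·p₂) ≈ 0.181 rad (10.4°).
Interpolate at f = 4/5 with slerp weights a = sin((1−f)δ)/sin δ ≈ 0.201, b = sin(fδ)/sin δ ≈ 0.802.
p = a·p₁ + b·p₂ ≈ (-0.592, 0.548, 0.590); φ = arcsin(p_z) ≈ 36.19°, λ = atan2(p_y, p_x) ≈ 137.21°.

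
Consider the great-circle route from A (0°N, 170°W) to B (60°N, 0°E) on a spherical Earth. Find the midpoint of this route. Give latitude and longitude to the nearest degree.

The haversine formula gives a central angle δ ≈ 2.086 rad (119.5°) between the endpoints.
Interpolate at f = 1/2 with slerp weights a = sin((1−f)δ)/sin δ ≈ 0.992, b = sin(fδ)/sin δ ≈ 0.992.
p = a·p₁ + b·p₂ ≈ (-0.481, -0.172, 0.860); φ = arcsin(p_z) ≈ 59.26°, λ = atan2(p_y, p_x) ≈ -160.29°.

≈ (59°N, 160°W)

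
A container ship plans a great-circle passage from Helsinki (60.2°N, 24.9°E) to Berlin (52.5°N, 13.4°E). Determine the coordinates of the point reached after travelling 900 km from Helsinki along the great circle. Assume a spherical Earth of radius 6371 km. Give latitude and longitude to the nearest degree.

Convert each endpoint to a unit vector on the sphere (x = cos φ cos λ, y = cos φ sin λ, z = sin φ).
The central angle between the endpoints is δ = arccos(p₁·p₂) ≈ 0.174 rad (10.0°). The total great-circle distance is δ·R ≈ 0.174 × 6371 ≈ 1108 km, so the target fraction is f = 900/1108 ≈ 0.812.
Interpolate at f ≈ 0.812 with slerp weights a = sin((1−f)δ)/sin δ ≈ 0.189, b = sin(fδ)/sin δ ≈ 0.814.
p = a·p₁ + b·p₂ ≈ (0.567, 0.154, 0.809); φ = arcsin(p_z) ≈ 54.02°, λ = atan2(p_y, p_x) ≈ 15.22°.

≈ (54°N, 15°E)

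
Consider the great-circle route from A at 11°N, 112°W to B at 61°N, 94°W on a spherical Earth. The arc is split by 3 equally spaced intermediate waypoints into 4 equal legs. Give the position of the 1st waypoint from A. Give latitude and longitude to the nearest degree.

Write both endpoints as unit vectors p₁, p₂ with components (cos φ cos λ, cos φ sin λ, sin φ).
The central angle between the endpoints is δ = arccos(p₁·p₂) ≈ 0.903 rad (51.7°).
Interpolate at f = 1/4 with slerp weights a = sin((1−f)δ)/sin δ ≈ 0.798, b = sin(fδ)/sin δ ≈ 0.285.
p = a·p₁ + b·p₂ ≈ (-0.303, -0.864, 0.402); φ = arcsin(p_z) ≈ 23.68°, λ = atan2(p_y, p_x) ≈ -109.33°.

≈ 24°N, 109°W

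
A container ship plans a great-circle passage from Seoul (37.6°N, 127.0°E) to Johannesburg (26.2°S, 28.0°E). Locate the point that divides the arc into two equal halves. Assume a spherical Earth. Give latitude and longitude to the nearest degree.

From cos δ = sin φ₁ sin φ₂ + cos φ₁ cos φ₂ cos Δλ, the central angle is δ ≈ 1.961 rad (112.4°).
Interpolate at f = 1/2 with slerp weights a = sin((1−f)δ)/sin δ ≈ 0.898, b = sin(fδ)/sin δ ≈ 0.898.
p = a·p₁ + b·p₂ ≈ (0.283, 0.947, 0.152); φ = arcsin(p_z) ≈ 8.71°, λ = atan2(p_y, p_x) ≈ 73.34°.

≈ (9°N, 73°E)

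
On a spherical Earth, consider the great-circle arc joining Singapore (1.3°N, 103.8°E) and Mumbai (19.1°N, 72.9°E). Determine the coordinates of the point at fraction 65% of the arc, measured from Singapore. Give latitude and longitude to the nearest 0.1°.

The haversine formula gives a central angle δ ≈ 0.613 rad (35.1°) between the endpoints.
Interpolate at f = 0.65 with slerp weights a = sin((1−f)δ)/sin δ ≈ 0.370, b = sin(fδ)/sin δ ≈ 0.674.
p = a·p₁ + b·p₂ ≈ (0.099, 0.968, 0.229); φ = arcsin(p_z) ≈ 13.24°, λ = atan2(p_y, p_x) ≈ 84.16°.

≈ (13.2°N, 84.2°E)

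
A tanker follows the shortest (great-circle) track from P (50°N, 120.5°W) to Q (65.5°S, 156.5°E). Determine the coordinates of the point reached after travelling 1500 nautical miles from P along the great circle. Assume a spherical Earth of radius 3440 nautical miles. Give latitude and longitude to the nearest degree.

≈ (28°N, 136°W)

Convert each endpoint to a unit vector on the sphere (x = cos φ cos λ, y = cos φ sin λ, z = sin φ).
The central angle between the endpoints is δ = arccos(p₁·p₂) ≈ 2.298 rad (131.7°). The total great-circle distance is δ·R ≈ 2.298 × 3440 ≈ 7904 nmi, so the target fraction is f = 1500/7904 ≈ 0.190.
Interpolate at f ≈ 0.190 with slerp weights a = sin((1−f)δ)/sin δ ≈ 1.282, b = sin(fδ)/sin δ ≈ 0.565.
p = a·p₁ + b·p₂ ≈ (-0.633, -0.617, 0.468); φ = arcsin(p_z) ≈ 27.89°, λ = atan2(p_y, p_x) ≈ -135.76°.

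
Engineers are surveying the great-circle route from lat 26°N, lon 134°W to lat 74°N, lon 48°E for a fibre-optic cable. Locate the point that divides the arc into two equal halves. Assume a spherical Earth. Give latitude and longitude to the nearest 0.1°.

The haversine formula gives a central angle δ ≈ 1.396 rad (80.0°) between the endpoints.
Interpolate at f = 1/2 with slerp weights a = sin((1−f)δ)/sin δ ≈ 0.653, b = sin(fδ)/sin δ ≈ 0.653.
p = a·p₁ + b·p₂ ≈ (-0.287, -0.288, 0.913); φ = arcsin(p_z) ≈ 65.99°, λ = atan2(p_y, p_x) ≈ -134.88°.

≈ lat 66.0°N, lon 134.9°W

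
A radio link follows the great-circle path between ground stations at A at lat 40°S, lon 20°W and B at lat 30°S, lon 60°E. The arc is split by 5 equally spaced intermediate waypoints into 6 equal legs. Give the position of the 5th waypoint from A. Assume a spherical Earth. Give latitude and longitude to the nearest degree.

The haversine formula gives a central angle δ ≈ 1.119 rad (64.1°) between the endpoints.
Interpolate at f = 5/6 with slerp weights a = sin((1−f)δ)/sin δ ≈ 0.206, b = sin(fδ)/sin δ ≈ 0.893.
p = a·p₁ + b·p₂ ≈ (0.535, 0.616, -0.579); φ = arcsin(p_z) ≈ -35.37°, λ = atan2(p_y, p_x) ≈ 49.01°.

≈ lat 35°S, lon 49°E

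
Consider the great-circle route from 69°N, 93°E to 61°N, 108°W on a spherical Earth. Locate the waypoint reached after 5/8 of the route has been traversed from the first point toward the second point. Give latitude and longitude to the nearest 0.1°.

≈ 78.8°N, 124.0°W

Write both endpoints as unit vectors p₁, p₂ with components (cos φ cos λ, cos φ sin λ, sin φ).
The central angle between the endpoints is δ = arccos(p₁·p₂) ≈ 0.858 rad (49.1°).
Interpolate at f = 5/8 with slerp weights a = sin((1−f)δ)/sin δ ≈ 0.418, b = sin(fδ)/sin δ ≈ 0.675.
p = a·p₁ + b·p₂ ≈ (-0.109, -0.162, 0.981); φ = arcsin(p_z) ≈ 78.75°, λ = atan2(p_y, p_x) ≈ -123.97°.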